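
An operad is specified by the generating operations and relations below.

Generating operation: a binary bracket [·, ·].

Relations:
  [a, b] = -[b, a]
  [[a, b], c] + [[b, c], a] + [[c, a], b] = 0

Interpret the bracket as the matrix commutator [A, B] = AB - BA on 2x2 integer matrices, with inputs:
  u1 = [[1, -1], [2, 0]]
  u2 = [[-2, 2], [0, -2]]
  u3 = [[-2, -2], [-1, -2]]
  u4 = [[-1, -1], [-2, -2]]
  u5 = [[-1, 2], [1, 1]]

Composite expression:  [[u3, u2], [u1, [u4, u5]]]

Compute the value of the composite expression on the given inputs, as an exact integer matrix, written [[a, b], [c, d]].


[[0, 24], [-36, 0]]

[u3, u2] = [[2, 0], [0, -2]]
[u4, u5] = [[3, 0], [3, -3]]
[u1, [u4, u5]] = [[-3, 6], [9, 3]]
[[u3, u2], [u1, [u4, u5]]] = [[0, 24], [-36, 0]]


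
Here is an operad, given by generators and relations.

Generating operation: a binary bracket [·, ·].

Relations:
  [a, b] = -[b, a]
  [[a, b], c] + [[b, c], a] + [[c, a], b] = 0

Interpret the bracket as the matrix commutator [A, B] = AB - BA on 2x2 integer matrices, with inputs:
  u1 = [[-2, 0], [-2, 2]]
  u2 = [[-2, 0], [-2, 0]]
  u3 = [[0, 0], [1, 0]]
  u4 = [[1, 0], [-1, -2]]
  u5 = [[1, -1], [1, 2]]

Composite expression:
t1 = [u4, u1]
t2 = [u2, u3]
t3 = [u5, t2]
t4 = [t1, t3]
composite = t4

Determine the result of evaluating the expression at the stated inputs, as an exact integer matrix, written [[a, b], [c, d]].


[[0, 0], [-40, 0]]

[u4, u1] = [[0, 0], [10, 0]]
[u2, u3] = [[0, 0], [2, 0]]
[u5, [u2, u3]] = [[-2, 0], [2, 2]]
[[u4, u1], [u5, [u2, u3]]] = [[0, 0], [-40, 0]]


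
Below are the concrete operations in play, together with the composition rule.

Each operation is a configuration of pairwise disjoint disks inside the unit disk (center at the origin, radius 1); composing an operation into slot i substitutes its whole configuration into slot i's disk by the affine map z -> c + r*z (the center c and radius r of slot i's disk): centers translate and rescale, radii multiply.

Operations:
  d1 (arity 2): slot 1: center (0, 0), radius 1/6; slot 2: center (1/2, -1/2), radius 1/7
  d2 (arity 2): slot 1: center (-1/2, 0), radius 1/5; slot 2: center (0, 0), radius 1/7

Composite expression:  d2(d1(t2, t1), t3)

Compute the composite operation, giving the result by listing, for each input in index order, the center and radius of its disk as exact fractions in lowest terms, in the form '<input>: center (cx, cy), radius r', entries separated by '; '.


t1: center (-2/5, -1/10), radius 1/35; t2: center (-1/2, 0), radius 1/30; t3: center (0, 0), radius 1/7


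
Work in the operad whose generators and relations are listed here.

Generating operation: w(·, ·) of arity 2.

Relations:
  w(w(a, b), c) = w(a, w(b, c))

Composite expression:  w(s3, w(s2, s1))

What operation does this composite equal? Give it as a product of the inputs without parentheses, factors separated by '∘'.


s3 ∘ s2 ∘ s1

Every regrouping of w is equal, so read the s-inputs in written order.
w(s2, s1) flattens to s2 ∘ s1
w(s3, w(s2, s1)) flattens to s3 ∘ s2 ∘ s1


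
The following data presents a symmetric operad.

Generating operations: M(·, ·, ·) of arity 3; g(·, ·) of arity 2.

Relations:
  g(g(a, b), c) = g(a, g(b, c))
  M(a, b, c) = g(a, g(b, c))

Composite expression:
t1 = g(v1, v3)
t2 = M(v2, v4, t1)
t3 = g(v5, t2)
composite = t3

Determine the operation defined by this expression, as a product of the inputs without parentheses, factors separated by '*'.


v5 * v2 * v4 * v1 * v3


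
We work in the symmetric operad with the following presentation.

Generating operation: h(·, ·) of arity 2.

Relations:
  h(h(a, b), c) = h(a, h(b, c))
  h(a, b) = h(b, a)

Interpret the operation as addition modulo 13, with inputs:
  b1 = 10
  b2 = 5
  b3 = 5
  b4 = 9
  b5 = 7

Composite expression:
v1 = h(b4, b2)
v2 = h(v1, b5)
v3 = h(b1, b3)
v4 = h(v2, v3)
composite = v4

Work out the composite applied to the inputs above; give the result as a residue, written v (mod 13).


10 (mod 13)

h(b4, b2) = 1
h(h(b4, b2), b5) = 8
h(b1, b3) = 2
h(h(h(b4, b2), b5), h(b1, b3)) = 10


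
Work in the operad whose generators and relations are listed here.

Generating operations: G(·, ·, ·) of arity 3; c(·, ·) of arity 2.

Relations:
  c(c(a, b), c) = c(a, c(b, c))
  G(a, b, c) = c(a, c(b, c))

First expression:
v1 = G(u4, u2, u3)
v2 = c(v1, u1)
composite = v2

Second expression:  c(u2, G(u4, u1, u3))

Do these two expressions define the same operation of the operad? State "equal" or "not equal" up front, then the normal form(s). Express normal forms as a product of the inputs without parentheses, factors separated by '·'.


not equal — first u4 · u2 · u3 · u1, second u2 · u4 · u1 · u3

The first expression, normalized: u4 · u2 · u3 · u1
The second expression, normalized: u2 · u4 · u1 · u3
They disagree, so not equal.


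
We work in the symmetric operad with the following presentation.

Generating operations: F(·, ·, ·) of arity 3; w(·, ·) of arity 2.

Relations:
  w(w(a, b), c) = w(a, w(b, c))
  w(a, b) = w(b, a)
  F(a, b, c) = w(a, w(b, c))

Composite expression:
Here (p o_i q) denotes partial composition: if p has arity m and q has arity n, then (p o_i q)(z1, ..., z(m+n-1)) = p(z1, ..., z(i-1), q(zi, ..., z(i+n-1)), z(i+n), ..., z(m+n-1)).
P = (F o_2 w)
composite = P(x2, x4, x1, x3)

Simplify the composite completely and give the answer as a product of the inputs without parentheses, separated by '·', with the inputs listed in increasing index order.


x1 · x2 · x3 · x4


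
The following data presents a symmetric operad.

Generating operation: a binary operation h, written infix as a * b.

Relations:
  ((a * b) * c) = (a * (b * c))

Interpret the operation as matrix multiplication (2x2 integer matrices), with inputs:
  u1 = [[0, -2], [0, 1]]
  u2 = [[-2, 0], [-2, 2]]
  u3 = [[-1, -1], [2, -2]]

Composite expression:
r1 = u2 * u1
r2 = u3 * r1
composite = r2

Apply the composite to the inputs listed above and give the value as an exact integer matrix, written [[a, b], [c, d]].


[[0, -10], [0, -4]]

(u2 * u1) = [[0, 4], [0, 6]]
(u3 * (u2 * u1)) = [[0, -10], [0, -4]]


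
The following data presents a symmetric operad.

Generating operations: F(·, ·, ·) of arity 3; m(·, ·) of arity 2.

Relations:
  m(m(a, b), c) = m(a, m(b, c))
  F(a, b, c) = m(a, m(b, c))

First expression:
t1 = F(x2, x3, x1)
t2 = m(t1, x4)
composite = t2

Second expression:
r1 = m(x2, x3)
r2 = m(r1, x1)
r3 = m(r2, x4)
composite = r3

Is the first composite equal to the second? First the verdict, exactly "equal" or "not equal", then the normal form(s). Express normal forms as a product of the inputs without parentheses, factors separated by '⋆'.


equal; the common form is x2 ⋆ x3 ⋆ x1 ⋆ x4


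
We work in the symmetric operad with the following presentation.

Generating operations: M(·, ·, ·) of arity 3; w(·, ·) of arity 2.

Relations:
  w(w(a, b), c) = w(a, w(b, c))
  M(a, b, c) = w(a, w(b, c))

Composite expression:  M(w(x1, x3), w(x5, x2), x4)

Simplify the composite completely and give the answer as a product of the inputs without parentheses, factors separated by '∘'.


Key point: M is associative — brackets drop, the x-order remains.
w(x1, x3) unparenthesizes to x1 ∘ x3
w(x5, x2) unparenthesizes to x5 ∘ x2
M(w(x1, x3), w(x5, x2), x4) unparenthesizes to x1 ∘ x3 ∘ x5 ∘ x2 ∘ x4

x1 ∘ x3 ∘ x5 ∘ x2 ∘ x4


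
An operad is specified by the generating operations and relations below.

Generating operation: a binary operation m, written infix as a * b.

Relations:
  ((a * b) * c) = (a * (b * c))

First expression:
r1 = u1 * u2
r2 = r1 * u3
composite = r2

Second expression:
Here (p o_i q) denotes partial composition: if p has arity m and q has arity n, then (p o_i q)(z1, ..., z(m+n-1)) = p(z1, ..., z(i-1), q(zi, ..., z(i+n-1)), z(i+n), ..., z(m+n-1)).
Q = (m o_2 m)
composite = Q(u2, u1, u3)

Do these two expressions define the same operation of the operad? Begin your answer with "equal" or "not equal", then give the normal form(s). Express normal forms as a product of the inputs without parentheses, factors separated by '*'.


not equal — first u1 * u2 * u3, second u2 * u1 * u3

The first expression reduces to u1 * u2 * u3
The second expression reduces to u2 * u1 * u3
The normal forms differ: not equal.


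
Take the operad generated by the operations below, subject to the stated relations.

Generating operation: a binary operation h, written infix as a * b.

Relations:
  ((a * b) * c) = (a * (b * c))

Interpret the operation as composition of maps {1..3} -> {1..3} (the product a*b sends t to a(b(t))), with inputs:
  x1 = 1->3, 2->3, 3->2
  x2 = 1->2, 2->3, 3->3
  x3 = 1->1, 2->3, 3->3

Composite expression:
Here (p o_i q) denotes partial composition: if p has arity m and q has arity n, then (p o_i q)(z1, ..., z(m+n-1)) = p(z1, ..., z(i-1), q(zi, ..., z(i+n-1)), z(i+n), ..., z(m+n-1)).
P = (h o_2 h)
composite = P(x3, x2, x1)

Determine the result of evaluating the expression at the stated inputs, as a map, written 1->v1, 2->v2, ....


1->3, 2->3, 3->3

(x2 * x1) = 1->3, 2->3, 3->3
(x3 * (x2 * x1)) = 1->3, 2->3, 3->3


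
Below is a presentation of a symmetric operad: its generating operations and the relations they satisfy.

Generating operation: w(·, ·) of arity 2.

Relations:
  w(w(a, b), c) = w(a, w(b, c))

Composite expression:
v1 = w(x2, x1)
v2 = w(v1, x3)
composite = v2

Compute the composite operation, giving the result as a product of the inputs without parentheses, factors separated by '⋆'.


x2 ⋆ x1 ⋆ x3

The w-tree's shape is irrelevant; the x-reading-order decides.
w(x2, x1) spells out as x2 ⋆ x1
w(w(x2, x1), x3) spells out as x2 ⋆ x1 ⋆ x3


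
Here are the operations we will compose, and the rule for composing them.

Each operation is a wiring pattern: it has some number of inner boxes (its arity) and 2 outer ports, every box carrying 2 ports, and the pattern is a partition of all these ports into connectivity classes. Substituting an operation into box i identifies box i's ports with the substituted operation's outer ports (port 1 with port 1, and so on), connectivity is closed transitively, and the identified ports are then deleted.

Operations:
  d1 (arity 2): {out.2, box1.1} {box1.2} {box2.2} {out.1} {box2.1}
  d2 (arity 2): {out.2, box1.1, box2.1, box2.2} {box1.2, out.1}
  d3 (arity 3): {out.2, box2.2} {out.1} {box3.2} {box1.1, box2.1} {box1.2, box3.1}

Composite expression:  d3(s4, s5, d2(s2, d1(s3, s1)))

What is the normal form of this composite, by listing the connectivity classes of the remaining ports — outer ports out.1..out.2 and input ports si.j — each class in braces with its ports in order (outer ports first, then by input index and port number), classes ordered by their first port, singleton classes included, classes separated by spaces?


{out.1} {out.2, s5.2} {s1.1} {s1.2} {s2.1, s3.1} {s2.2, s4.2} {s3.2} {s4.1, s5.1}

Treat the ports identified at d3 as solder joints: merge, then drop.
after d1, the pattern on (s3, s1) reads {out.1} {out.2, s3.1} {s1.1} {s1.2} {s3.2} (out.j = its outer ports)
after d2, the pattern on (s2, s3, s1) reads {out.1, s2.2} {out.2, s2.1, s3.1} {s1.1} {s1.2} {s3.2} (out.j = its outer ports)
after d3, the pattern on (s4, s5, s2, s3, s1) reads {out.1} {out.2, s5.2} {s1.1} {s1.2} {s2.1, s3.1} {s2.2, s4.2} {s3.2} {s4.1, s5.1} (out.j = its outer ports)


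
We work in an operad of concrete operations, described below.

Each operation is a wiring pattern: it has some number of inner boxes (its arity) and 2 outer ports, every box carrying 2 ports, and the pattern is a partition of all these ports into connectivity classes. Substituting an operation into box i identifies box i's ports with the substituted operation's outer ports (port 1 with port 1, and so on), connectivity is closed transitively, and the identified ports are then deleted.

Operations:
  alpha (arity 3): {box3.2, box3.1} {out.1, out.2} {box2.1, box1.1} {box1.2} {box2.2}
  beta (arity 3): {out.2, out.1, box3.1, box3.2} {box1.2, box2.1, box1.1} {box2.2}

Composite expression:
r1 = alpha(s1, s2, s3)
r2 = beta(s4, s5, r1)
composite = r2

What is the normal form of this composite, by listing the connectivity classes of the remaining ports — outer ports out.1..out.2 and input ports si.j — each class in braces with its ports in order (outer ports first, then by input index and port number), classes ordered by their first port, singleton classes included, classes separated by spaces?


{out.1, out.2} {s1.1, s2.1} {s1.2} {s2.2} {s3.1, s3.2} {s4.1, s4.2, s5.1} {s5.2}

Substituting into beta glues patterns; closure does the rest.
alpha over (s1, s2, s3) gives {out.1, out.2} {s1.1, s2.1} {s1.2} {s2.2} {s3.1, s3.2}, out.j being that stage's outer ports
beta over (s4, s5, s1, s2, s3) gives {out.1, out.2} {s1.1, s2.1} {s1.2} {s2.2} {s3.1, s3.2} {s4.1, s4.2, s5.1} {s5.2}, out.j being that stage's outer ports


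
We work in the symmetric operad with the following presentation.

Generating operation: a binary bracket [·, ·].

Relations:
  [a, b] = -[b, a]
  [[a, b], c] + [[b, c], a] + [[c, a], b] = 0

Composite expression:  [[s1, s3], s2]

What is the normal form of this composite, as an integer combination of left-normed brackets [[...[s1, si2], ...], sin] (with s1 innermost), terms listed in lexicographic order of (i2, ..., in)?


[[s1, s3], s2]

Left-normed coefficients sit on the s1-initial expansion words.
Composite bracket: [[s1, s3], s2]
Under [a, b] = ab - ba we get 4 signed associative words (2^2 = 4).
The s1-initial words carry the normal form:
  the word s1s3s2 carries sign +1 and contributes +[[s1, s3], s2]


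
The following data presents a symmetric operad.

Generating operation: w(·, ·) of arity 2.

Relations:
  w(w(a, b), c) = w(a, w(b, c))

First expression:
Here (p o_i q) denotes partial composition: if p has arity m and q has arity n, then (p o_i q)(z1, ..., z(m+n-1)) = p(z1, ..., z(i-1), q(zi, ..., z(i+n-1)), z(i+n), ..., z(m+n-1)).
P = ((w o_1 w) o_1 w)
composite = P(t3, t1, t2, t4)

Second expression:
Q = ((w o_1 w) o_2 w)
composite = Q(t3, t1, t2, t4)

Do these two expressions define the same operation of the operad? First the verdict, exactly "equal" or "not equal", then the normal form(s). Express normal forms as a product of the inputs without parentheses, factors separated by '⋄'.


Reducing the first expression gives t3 ⋄ t1 ⋄ t2 ⋄ t4
Reducing the second expression gives t3 ⋄ t1 ⋄ t2 ⋄ t4
The forms coincide; equal.

equal — both sides give t3 ⋄ t1 ⋄ t2 ⋄ t4


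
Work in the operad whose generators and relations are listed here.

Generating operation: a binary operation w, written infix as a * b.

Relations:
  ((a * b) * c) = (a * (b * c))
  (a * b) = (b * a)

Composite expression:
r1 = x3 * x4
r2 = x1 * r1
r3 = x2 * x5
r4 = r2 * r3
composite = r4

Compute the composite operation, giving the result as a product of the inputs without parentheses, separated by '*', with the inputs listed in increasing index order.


x1 * x2 * x3 * x4 * x5

Any arrangement under w is one operation, so sort the x-inputs.
(x3 * x4) collapses to x3 * x4
(x1 * (x3 * x4)) collapses to x1 * x3 * x4
(x2 * x5) collapses to x2 * x5
((x1 * (x3 * x4)) * (x2 * x5)) collapses to x1 * x3 * x4 * x2 * x5
reordering the factors by index: x1 * x2 * x3 * x4 * x5


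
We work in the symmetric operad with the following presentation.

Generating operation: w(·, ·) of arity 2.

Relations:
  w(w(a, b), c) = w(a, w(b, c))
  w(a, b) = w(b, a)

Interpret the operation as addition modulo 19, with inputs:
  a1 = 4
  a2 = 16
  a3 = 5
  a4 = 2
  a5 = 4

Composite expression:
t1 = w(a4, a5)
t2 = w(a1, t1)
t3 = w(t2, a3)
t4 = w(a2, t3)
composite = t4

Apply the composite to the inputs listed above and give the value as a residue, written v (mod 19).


w(a4, a5) = 6
w(a1, w(a4, a5)) = 10
w(w(a1, w(a4, a5)), a3) = 15
w(a2, w(w(a1, w(a4, a5)), a3)) = 12

12 (mod 19)


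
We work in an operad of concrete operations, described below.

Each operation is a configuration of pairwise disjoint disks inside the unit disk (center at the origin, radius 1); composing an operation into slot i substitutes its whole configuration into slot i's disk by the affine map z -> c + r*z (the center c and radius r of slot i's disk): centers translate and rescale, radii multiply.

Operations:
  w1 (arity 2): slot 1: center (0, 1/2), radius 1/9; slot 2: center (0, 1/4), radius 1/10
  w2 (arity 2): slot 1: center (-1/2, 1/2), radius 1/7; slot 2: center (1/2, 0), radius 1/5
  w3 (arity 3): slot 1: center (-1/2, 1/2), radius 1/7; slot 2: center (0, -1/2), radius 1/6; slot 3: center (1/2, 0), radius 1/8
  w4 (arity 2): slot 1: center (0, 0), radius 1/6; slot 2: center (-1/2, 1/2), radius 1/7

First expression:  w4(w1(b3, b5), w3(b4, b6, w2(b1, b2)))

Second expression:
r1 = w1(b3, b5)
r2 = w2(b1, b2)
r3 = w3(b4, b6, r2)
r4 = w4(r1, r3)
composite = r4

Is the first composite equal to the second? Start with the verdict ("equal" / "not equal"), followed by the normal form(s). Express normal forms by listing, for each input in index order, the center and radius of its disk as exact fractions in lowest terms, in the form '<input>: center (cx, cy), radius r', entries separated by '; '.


equal; the common form is b1: center (-7/16, 57/112), radius 1/392; b2: center (-47/112, 1/2), radius 1/280; b3: center (0, 1/12), radius 1/54; b4: center (-4/7, 4/7), radius 1/49; b5: center (0, 1/24), radius 1/60; b6: center (-1/2, 3/7), radius 1/42

Reducing the first expression gives b1: center (-7/16, 57/112), radius 1/392; b2: center (-47/112, 1/2), radius 1/280; b3: center (0, 1/12), radius 1/54; b4: center (-4/7, 4/7), radius 1/49; b5: center (0, 1/24), radius 1/60; b6: center (-1/2, 3/7), radius 1/42
Reducing the second expression gives b1: center (-7/16, 57/112), radius 1/392; b2: center (-47/112, 1/2), radius 1/280; b3: center (0, 1/12), radius 1/54; b4: center (-4/7, 4/7), radius 1/49; b5: center (0, 1/24), radius 1/60; b6: center (-1/2, 3/7), radius 1/42
Same normal form: equal.


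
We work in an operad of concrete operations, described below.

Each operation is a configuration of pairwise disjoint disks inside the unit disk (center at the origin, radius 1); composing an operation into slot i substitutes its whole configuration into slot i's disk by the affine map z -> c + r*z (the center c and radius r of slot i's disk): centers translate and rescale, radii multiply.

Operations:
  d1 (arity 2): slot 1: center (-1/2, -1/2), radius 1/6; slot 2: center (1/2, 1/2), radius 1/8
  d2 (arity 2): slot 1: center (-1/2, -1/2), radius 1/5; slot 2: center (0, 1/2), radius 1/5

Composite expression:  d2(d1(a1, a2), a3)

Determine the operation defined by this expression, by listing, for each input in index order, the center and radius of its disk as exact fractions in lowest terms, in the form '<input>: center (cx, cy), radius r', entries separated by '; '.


a1: center (-3/5, -3/5), radius 1/30; a2: center (-2/5, -2/5), radius 1/40; a3: center (0, 1/2), radius 1/5

Each a-disk chains the slot maps above it in d2; radii multiply.
input a1: composing its 2 substitution steps yields center (-3/5, -3/5), radius 1/30
input a2: composing its 2 substitution steps yields center (-2/5, -2/5), radius 1/40
input a3: composing its 1 substitution step yields center (0, 1/2), radius 1/5


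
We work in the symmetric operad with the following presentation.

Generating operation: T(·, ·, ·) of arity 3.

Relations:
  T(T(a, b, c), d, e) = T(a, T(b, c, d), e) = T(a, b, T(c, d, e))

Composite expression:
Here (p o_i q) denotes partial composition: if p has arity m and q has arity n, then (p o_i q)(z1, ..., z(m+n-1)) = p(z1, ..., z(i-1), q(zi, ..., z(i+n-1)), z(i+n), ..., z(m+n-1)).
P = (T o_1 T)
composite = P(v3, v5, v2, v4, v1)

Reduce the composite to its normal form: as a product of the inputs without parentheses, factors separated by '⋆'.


v3 ⋆ v5 ⋆ v2 ⋆ v4 ⋆ v1

All parenthesizations of T agree; list the v-inputs left to right.
T(v3, v5, v2) reduces to v3 ⋆ v5 ⋆ v2
T(T(v3, v5, v2), v4, v1) reduces to v3 ⋆ v5 ⋆ v2 ⋆ v4 ⋆ v1


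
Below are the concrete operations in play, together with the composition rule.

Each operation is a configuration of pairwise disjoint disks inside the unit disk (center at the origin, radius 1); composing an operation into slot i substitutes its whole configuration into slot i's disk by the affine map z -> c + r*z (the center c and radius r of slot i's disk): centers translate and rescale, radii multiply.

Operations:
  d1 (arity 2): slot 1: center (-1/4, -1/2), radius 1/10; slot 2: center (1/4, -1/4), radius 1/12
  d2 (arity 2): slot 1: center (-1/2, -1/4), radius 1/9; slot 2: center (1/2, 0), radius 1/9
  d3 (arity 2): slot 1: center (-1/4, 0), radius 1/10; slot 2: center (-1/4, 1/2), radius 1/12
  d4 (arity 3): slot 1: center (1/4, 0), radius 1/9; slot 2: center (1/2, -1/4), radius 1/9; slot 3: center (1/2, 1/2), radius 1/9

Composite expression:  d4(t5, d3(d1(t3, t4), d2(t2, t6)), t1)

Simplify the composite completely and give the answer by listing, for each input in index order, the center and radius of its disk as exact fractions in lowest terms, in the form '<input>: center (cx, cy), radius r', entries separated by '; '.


Each t-disk chains the slot maps above it in d4; radii multiply.
t5 passes through 1 substitution, ending at center (1/4, 0), radius 1/9
t3 passes through 3 substitutions, ending at center (169/360, -23/90), radius 1/900
t4 passes through 3 substitutions, ending at center (19/40, -91/360), radius 1/1080
t2 passes through 3 substitutions, ending at center (101/216, -85/432), radius 1/972
t6 passes through 3 substitutions, ending at center (103/216, -7/36), radius 1/972
t1 passes through 1 substitution, ending at center (1/2, 1/2), radius 1/9

t1: center (1/2, 1/2), radius 1/9; t2: center (101/216, -85/432), radius 1/972; t3: center (169/360, -23/90), radius 1/900; t4: center (19/40, -91/360), radius 1/1080; t5: center (1/4, 0), radius 1/9; t6: center (103/216, -7/36), radius 1/972


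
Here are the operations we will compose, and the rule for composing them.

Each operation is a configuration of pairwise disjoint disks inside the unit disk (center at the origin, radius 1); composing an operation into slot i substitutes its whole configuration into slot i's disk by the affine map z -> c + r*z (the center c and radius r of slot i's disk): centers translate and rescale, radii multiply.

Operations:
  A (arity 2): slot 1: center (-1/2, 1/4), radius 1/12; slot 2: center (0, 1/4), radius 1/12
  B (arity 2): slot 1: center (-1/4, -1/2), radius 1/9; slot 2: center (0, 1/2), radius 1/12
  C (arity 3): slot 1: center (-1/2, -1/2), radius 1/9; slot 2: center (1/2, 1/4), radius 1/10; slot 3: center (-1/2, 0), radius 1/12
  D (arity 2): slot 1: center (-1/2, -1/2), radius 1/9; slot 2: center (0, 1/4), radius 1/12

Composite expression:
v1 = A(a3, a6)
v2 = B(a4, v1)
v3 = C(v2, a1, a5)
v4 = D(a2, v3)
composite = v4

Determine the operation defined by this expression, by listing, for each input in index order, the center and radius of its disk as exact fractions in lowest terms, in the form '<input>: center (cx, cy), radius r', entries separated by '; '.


a1: center (1/24, 13/48), radius 1/120; a2: center (-1/2, -1/2), radius 1/9; a3: center (-109/2592, 1105/5184), radius 1/15552; a4: center (-19/432, 11/54), radius 1/972; a5: center (-1/24, 1/4), radius 1/144; a6: center (-1/24, 1105/5184), radius 1/15552

Only the slot chain above each a matters under D; compose those maps.
input a2: composing its 1 substitution step yields center (-1/2, -1/2), radius 1/9
input a4: composing its 3 substitution steps yields center (-19/432, 11/54), radius 1/972
input a3: composing its 4 substitution steps yields center (-109/2592, 1105/5184), radius 1/15552
input a6: composing its 4 substitution steps yields center (-1/24, 1105/5184), radius 1/15552
input a1: composing its 2 substitution steps yields center (1/24, 13/48), radius 1/120
input a5: composing its 2 substitution steps yields center (-1/24, 1/4), radius 1/144


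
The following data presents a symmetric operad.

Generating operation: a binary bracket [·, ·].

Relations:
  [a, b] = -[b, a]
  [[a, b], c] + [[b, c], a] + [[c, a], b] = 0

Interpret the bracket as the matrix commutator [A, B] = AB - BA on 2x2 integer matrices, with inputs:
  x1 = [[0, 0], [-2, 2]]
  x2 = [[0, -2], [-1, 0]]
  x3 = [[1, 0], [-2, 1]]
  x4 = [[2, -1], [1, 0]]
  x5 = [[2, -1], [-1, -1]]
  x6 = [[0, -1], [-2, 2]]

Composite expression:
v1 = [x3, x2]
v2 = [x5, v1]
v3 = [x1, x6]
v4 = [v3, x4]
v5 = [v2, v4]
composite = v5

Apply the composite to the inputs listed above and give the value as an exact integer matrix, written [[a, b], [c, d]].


[[-32, 32], [32, 32]]

[x3, x2] = [[-4, 0], [0, 4]]
[x5, [x3, x2]] = [[0, -8], [8, 0]]
[x1, x6] = [[-2, 2], [0, 2]]
[[x1, x6], x4] = [[2, 0], [4, -2]]
[[x5, [x3, x2]], [[x1, x6], x4]] = [[-32, 32], [32, 32]]


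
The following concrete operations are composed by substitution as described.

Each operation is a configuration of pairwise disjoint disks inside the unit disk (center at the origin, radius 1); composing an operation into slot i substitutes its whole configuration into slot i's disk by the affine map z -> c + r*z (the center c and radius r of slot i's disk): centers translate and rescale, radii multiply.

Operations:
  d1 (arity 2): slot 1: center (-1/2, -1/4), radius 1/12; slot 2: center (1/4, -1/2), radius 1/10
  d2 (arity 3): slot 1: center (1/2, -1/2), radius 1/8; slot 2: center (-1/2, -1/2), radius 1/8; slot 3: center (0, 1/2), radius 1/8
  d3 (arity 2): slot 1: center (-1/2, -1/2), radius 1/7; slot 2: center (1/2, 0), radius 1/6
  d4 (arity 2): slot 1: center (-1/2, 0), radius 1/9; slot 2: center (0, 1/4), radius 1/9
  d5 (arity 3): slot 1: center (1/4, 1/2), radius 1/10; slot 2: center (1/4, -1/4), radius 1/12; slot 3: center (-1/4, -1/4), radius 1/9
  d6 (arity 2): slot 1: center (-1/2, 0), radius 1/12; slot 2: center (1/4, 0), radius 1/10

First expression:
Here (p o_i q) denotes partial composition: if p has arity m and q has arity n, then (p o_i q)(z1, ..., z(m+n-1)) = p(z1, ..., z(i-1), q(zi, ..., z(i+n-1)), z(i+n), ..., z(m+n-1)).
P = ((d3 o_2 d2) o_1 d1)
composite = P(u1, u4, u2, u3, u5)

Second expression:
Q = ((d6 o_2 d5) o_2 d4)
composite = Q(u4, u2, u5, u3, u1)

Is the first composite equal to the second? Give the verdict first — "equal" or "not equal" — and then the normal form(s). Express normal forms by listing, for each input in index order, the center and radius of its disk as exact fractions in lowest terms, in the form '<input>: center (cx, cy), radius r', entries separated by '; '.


The first composite normalizes to u1: center (-4/7, -15/28), radius 1/84; u2: center (7/12, -1/12), radius 1/48; u3: center (5/12, -1/12), radius 1/48; u4: center (-13/28, -4/7), radius 1/70; u5: center (1/2, 1/12), radius 1/48
The second composite normalizes to u1: center (9/40, -1/40), radius 1/90; u2: center (27/100, 1/20), radius 1/900; u3: center (11/40, -1/40), radius 1/120; u4: center (-1/2, 0), radius 1/12; u5: center (11/40, 21/400), radius 1/900
No match — not equal.

not equal; the first gives u1: center (-4/7, -15/28), radius 1/84; u2: center (7/12, -1/12), radius 1/48; u3: center (5/12, -1/12), radius 1/48; u4: center (-13/28, -4/7), radius 1/70; u5: center (1/2, 1/12), radius 1/48 and the second u1: center (9/40, -1/40), radius 1/90; u2: center (27/100, 1/20), radius 1/900; u3: center (11/40, -1/40), radius 1/120; u4: center (-1/2, 0), radius 1/12; u5: center (11/40, 21/400), radius 1/900


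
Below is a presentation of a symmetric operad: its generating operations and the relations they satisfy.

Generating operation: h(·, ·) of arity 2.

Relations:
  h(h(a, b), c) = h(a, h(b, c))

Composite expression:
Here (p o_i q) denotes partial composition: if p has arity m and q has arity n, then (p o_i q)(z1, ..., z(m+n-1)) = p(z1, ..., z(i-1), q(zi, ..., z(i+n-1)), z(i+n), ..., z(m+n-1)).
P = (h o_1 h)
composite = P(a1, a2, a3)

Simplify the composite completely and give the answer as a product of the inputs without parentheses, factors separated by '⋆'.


a1 ⋆ a2 ⋆ a3

All parenthesizations of h agree; list the a-inputs left to right.
h(a1, a2) reduces to a1 ⋆ a2
h(h(a1, a2), a3) reduces to a1 ⋆ a2 ⋆ a3


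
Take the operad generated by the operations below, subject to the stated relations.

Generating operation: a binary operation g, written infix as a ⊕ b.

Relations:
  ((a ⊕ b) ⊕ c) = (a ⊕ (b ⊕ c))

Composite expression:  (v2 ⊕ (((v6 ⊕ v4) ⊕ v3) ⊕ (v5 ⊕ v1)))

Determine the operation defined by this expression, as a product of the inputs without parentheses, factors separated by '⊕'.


v2 ⊕ v6 ⊕ v4 ⊕ v3 ⊕ v5 ⊕ v1


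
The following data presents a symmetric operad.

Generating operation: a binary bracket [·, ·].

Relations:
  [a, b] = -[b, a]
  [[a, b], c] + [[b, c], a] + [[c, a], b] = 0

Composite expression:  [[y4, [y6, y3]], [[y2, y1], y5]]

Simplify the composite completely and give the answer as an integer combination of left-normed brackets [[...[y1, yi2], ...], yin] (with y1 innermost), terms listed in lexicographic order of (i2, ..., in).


In the tensor algebra, words opening y1 carry the y1-anchored form.
Composite bracket: [[y4, [y6, y3]], [[y2, y1], y5]]
The bracket unfolds into 32 signed words via [a, b] = ab - ba (2^5 = 32).
The y1-initial words carry the normal form:
  sign of y1y2y5y3y6y4 is +1, so it contributes +[[[[[y1, y2], y5], y3], y6], y4]
  sign of y1y2y5y4y3y6 is -1, so it contributes -[[[[[y1, y2], y5], y4], y3], y6]
  sign of y1y2y5y4y6y3 is +1, so it contributes +[[[[[y1, y2], y5], y4], y6], y3]
  sign of y1y2y5y6y3y4 is -1, so it contributes -[[[[[y1, y2], y5], y6], y3], y4]

[[[[[y1, y2], y5], y3], y6], y4] - [[[[[y1, y2], y5], y4], y3], y6] + [[[[[y1, y2], y5], y4], y6], y3] - [[[[[y1, y2], y5], y6], y3], y4]


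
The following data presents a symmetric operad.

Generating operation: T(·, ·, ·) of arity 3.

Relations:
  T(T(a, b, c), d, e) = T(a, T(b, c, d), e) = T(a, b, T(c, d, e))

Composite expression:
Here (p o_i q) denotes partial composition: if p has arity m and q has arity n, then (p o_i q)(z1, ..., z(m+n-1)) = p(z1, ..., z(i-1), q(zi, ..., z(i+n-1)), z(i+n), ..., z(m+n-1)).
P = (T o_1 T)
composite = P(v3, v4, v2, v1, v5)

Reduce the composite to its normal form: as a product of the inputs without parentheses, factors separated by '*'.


Every regrouping of T is equal, so read the v-inputs in written order.
T(v3, v4, v2) collapses to v3 * v4 * v2
T(T(v3, v4, v2), v1, v5) collapses to v3 * v4 * v2 * v1 * v5

v3 * v4 * v2 * v1 * v5


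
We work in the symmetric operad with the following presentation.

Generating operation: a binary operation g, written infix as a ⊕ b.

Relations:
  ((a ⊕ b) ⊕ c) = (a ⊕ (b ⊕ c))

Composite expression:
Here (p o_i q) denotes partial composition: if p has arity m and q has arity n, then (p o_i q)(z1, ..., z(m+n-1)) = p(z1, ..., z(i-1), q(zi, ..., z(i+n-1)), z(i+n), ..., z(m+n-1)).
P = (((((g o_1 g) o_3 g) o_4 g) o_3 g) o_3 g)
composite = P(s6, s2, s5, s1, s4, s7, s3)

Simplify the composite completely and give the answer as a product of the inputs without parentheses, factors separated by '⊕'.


s6 ⊕ s2 ⊕ s5 ⊕ s1 ⊕ s4 ⊕ s7 ⊕ s3


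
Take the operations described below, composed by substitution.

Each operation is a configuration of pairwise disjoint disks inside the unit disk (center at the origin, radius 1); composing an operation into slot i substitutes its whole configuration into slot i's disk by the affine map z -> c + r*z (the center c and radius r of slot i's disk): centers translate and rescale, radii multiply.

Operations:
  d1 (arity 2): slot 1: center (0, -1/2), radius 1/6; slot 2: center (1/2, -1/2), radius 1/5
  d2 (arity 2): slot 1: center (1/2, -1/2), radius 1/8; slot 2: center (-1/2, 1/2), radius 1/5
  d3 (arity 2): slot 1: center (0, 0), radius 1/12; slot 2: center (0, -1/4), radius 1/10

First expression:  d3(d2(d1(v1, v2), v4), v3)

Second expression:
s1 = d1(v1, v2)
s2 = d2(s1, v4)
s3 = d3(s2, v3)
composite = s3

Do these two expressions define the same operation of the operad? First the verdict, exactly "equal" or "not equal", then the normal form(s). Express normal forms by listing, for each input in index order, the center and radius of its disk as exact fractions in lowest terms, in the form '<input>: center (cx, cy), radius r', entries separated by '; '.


In normal form, the first expression is v1: center (1/24, -3/64), radius 1/576; v2: center (3/64, -3/64), radius 1/480; v3: center (0, -1/4), radius 1/10; v4: center (-1/24, 1/24), radius 1/60
In normal form, the second expression is v1: center (1/24, -3/64), radius 1/576; v2: center (3/64, -3/64), radius 1/480; v3: center (0, -1/4), radius 1/10; v4: center (-1/24, 1/24), radius 1/60
One common form — equal.

equal; the common form is v1: center (1/24, -3/64), radius 1/576; v2: center (3/64, -3/64), radius 1/480; v3: center (0, -1/4), radius 1/10; v4: center (-1/24, 1/24), radius 1/60


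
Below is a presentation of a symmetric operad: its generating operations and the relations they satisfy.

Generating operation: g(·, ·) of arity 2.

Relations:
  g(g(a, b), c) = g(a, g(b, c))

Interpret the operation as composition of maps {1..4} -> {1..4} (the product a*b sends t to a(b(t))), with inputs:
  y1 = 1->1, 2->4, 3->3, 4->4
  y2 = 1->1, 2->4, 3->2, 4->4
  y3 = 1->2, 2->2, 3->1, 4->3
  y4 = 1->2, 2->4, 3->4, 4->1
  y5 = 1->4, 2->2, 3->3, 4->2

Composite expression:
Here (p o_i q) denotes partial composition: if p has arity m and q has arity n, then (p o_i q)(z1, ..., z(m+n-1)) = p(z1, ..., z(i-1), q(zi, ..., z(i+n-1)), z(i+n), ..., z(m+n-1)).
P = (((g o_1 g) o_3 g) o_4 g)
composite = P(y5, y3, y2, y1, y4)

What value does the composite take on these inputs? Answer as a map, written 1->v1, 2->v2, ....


1->3, 2->3, 3->3, 4->2

g(y5, y3) = 1->2, 2->2, 3->4, 4->3
g(y1, y4) = 1->4, 2->4, 3->4, 4->1
g(y2, g(y1, y4)) = 1->4, 2->4, 3->4, 4->1
g(g(y5, y3), g(y2, g(y1, y4))) = 1->3, 2->3, 3->3, 4->2


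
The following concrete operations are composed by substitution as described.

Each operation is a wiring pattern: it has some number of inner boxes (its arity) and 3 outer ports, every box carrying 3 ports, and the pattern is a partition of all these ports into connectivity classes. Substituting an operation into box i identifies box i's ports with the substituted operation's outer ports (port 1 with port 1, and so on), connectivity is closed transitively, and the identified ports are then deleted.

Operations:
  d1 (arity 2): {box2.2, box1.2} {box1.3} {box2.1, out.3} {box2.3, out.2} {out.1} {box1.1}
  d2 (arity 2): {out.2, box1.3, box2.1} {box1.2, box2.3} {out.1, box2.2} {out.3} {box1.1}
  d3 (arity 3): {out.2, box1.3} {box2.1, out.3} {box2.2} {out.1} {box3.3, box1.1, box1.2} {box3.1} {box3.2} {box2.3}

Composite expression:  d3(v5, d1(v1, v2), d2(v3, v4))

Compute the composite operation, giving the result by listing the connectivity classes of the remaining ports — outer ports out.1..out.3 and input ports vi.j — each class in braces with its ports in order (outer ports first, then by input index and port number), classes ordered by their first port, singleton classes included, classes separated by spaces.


{out.1} {out.2, v5.3} {out.3} {v1.1} {v1.2, v2.2} {v1.3} {v2.1} {v2.3} {v3.1} {v3.2, v4.3} {v3.3, v4.1} {v4.2} {v5.1, v5.2}

Treat the ports identified at d3 as solder joints: merge, then drop.
composing d1 on (v1, v2), with out.j its own outer ports: {out.1} {out.2, v2.3} {out.3, v2.1} {v1.1} {v1.2, v2.2} {v1.3}
composing d2 on (v3, v4), with out.j its own outer ports: {out.1, v4.2} {out.2, v3.3, v4.1} {out.3} {v3.1} {v3.2, v4.3}
composing d3 on (v5, v1, v2, v3, v4), with out.j its own outer ports: {out.1} {out.2, v5.3} {out.3} {v1.1} {v1.2, v2.2} {v1.3} {v2.1} {v2.3} {v3.1} {v3.2, v4.3} {v3.3, v4.1} {v4.2} {v5.1, v5.2}


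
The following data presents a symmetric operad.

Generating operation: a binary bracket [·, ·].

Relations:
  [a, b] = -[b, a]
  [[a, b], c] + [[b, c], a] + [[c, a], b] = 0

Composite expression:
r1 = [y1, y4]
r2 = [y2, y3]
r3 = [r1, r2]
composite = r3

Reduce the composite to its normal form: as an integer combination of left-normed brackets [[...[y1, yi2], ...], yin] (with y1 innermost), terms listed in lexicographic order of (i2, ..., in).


In the tensor algebra, words opening y1 carry the y1-anchored form.
Composite bracket: [[y1, y4], [y2, y3]]
Applying ab - ba throughout gives 8 signed words (2^3 = 8).
The y1-initial words carry the normal form:
  word y1y4y2y3 has sign +1, contributing +[[[y1, y4], y2], y3]
  word y1y4y3y2 has sign -1, contributing -[[[y1, y4], y3], y2]

[[[y1, y4], y2], y3] - [[[y1, y4], y3], y2]


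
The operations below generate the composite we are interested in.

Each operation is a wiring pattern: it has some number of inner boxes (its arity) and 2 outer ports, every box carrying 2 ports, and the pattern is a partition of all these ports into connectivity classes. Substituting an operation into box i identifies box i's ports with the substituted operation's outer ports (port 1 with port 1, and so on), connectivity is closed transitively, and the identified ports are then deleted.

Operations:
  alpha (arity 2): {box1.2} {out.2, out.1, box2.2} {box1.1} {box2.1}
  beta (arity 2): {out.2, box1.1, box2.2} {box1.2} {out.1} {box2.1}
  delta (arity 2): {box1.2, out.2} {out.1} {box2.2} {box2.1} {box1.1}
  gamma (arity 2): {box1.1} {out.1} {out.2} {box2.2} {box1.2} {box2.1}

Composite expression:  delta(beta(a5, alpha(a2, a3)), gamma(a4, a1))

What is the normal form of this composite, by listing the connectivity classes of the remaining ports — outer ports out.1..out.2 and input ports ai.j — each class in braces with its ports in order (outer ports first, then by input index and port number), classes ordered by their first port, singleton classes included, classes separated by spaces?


{out.1} {out.2, a3.2, a5.1} {a1.1} {a1.2} {a2.1} {a2.2} {a3.1} {a4.1} {a4.2} {a5.2}

Connectivity passes through glued delta-boundaries; trace each wire chain.
stage alpha: inputs (a2, a3), connectivity {out.1, out.2, a3.2} {a2.1} {a2.2} {a3.1}, out.j its boundary
stage beta: inputs (a5, a2, a3), connectivity {out.1} {out.2, a3.2, a5.1} {a2.1} {a2.2} {a3.1} {a5.2}, out.j its boundary
stage gamma: inputs (a4, a1), connectivity {out.1} {out.2} {a1.1} {a1.2} {a4.1} {a4.2}, out.j its boundary
stage delta: inputs (a5, a2, a3, a4, a1), connectivity {out.1} {out.2, a3.2, a5.1} {a1.1} {a1.2} {a2.1} {a2.2} {a3.1} {a4.1} {a4.2} {a5.2}, out.j its boundary


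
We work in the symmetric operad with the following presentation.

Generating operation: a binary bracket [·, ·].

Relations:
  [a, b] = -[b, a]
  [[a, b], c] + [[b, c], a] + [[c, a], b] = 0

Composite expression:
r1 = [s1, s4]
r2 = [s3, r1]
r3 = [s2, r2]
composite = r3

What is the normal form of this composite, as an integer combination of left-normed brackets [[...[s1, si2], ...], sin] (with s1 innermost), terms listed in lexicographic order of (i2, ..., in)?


[[[s1, s4], s3], s2]


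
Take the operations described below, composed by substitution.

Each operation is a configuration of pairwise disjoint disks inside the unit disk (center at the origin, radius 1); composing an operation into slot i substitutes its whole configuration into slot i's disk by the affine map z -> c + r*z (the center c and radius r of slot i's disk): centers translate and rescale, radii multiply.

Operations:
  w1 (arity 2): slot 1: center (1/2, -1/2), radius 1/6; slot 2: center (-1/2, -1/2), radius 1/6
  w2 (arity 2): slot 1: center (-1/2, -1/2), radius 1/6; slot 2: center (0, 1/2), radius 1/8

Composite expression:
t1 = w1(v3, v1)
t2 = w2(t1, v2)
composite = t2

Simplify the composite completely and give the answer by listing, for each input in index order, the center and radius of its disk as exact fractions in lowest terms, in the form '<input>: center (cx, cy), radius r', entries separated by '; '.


v1: center (-7/12, -7/12), radius 1/36; v2: center (0, 1/2), radius 1/8; v3: center (-5/12, -7/12), radius 1/36


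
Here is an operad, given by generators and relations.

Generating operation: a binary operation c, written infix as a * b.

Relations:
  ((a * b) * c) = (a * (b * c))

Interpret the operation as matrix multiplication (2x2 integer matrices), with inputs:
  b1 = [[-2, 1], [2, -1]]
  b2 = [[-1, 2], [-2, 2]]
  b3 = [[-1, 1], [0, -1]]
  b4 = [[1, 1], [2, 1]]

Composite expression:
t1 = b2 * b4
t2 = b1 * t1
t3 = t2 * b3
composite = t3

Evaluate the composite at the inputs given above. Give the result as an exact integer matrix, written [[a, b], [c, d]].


[[4, -2], [-4, 2]]
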